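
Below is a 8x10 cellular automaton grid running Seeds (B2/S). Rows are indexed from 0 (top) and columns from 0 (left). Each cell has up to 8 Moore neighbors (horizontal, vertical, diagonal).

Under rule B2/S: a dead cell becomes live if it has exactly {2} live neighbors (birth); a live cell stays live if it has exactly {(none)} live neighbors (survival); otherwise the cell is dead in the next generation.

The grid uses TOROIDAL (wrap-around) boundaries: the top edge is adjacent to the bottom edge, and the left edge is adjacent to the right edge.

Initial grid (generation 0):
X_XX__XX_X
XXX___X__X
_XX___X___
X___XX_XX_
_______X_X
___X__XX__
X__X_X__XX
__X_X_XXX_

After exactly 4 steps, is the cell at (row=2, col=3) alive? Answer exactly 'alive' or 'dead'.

Answer: alive

Derivation:
Simulating step by step:
Generation 0 (given above): 34 live cells
Generation 1: 9 live cells
____X_____
__________
____X_____
__XX______
X__X______
__X__X____
_X________
__________
Generation 2: 9 live cells
__________
___XXX____
__X_______
_X________
__________
X__XX_____
__X_______
__________
Generation 3: 15 live cells
___X_X____
__X_______
_X___X____
__X_______
XXXXX_____
_XX_______
_X__X_____
__________
Generation 4: 14 live cells
__X_X_____
_X_X_XX___
___X______
_____X____
__________
_____X____
X__X______
__XX_X____

Cell (2,3) at generation 4: 1 -> alive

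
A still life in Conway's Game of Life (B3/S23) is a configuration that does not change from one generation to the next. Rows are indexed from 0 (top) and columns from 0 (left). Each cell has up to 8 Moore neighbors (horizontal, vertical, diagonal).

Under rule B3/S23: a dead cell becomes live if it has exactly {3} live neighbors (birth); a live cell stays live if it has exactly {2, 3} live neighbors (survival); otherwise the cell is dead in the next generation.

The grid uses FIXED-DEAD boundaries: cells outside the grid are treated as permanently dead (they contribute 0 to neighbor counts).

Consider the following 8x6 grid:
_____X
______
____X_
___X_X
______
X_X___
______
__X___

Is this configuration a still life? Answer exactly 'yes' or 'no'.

Answer: no

Derivation:
Compute generation 1 and compare to generation 0 (given above):
Generation 1:
______
______
____X_
____X_
______
______
_X____
______
Cell (0,5) differs: gen0=1 vs gen1=0 -> NOT a still life.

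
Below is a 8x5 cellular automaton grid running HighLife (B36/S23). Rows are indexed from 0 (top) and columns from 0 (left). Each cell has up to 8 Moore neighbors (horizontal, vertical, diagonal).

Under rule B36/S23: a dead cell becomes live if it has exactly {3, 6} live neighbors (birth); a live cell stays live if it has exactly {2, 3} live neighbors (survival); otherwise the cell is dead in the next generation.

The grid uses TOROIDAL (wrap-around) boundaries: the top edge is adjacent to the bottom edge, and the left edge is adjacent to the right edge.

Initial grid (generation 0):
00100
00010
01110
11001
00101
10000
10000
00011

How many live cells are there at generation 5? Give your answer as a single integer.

Simulating step by step:
Generation 0 (given above): 14 live cells
Generation 1: 15 live cells
00101
01010
01010
00001
00011
11001
10000
00011
Generation 2: 21 live cells
10101
11011
10011
10101
00010
01010
01010
10011
Generation 3: 12 live cells
00110
00000
00000
11100
11010
00011
01010
00000
Generation 4: 11 live cells
00000
00000
01000
10101
00010
01010
00111
00010
Generation 5: 14 live cells
00000
00000
11000
11111
11010
00000
00001
00111
Population at generation 5: 14

Answer: 14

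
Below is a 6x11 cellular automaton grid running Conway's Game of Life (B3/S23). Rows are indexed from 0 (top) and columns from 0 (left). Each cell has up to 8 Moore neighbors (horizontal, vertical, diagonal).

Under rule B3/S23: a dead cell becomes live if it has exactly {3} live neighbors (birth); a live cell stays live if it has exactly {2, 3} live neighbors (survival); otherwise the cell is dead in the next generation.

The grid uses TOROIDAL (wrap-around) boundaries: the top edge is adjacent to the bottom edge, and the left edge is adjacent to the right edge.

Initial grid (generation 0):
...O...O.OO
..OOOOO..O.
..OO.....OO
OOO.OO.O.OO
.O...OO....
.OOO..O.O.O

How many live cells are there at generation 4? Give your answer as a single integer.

Answer: 26

Derivation:
Simulating step by step:
Generation 0 (given above): 31 live cells
Generation 1: 18 live cells
OO.....O..O
.....OO....
...........
....OO..OO.
........O..
.O.OOOO.O.O
Generation 2: 21 live cells
.OO....O.OO
O.....O....
....O.O....
........OO.
...O..O.O..
.OO.OOO.O.O
Generation 3: 28 live cells
..OO...OOOO
OO...OOO..O
.....O.O...
.....O..OO.
..OOO.O.O..
.O..OOO.O.O
Generation 4: 26 live cells
..OO.......
OOO.OO....O
O...OO.O.OO
...O.O..OO.
..OO..O.O..
OO....O...O
Population at generation 4: 26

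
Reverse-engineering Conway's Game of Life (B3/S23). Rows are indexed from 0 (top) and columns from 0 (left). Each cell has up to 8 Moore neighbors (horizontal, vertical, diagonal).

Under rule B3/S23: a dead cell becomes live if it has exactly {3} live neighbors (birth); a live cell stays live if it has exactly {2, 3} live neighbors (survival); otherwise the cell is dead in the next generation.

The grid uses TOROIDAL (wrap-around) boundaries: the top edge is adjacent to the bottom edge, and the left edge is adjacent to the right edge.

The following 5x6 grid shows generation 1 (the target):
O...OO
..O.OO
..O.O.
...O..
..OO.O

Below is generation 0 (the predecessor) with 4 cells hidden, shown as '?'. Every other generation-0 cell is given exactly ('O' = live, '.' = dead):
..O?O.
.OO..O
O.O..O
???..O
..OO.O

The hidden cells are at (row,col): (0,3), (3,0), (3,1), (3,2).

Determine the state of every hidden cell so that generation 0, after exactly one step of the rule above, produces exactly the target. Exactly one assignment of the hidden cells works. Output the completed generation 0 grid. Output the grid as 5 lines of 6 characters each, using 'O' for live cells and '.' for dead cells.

Answer: ..O.O.
.OO..O
O.O..O
OO...O
..OO.O

Derivation:
Hidden generation-0 cells (in order): (0,3), (3,0), (3,1), (3,2).
A hidden cell only influences target cells in its own 3x3 neighborhood. Try each of the 2^4 = 16 assignments, step the completed generation 0 forward once under B3/S23, and compare with the target:
  (0,3)=. (3,0)=. (3,1)=. (3,2)=. -> step gives (2,5)='O' but target has '.' -> reject
  (0,3)=. (3,0)=. (3,1)=. (3,2)=O -> step gives (2,3)='O' but target has '.' -> reject
  (0,3)=. (3,0)=. (3,1)=O (3,2)=. -> step gives (2,5)='O' but target has '.' -> reject
  (0,3)=. (3,0)=. (3,1)=O (3,2)=O -> step gives (2,2)='.' but target has 'O' -> reject
  (0,3)=. (3,0)=O (3,1)=. (3,2)=. -> step gives (3,2)='O' but target has '.' -> reject
  (0,3)=. (3,0)=O (3,1)=. (3,2)=O -> step gives (2,3)='O' but target has '.' -> reject
  (0,3)=. (3,0)=O (3,1)=O (3,2)=. -> step reproduces the target at every cell -> ACCEPT
  (0,3)=. (3,0)=O (3,1)=O (3,2)=O -> step gives (2,2)='.' but target has 'O' -> reject
  (0,3)=O (3,0)=. (3,1)=. (3,2)=. -> step gives (0,4)='.' but target has 'O' -> reject
  (0,3)=O (3,0)=. (3,1)=. (3,2)=O -> step gives (0,4)='.' but target has 'O' -> reject
  (0,3)=O (3,0)=. (3,1)=O (3,2)=. -> step gives (0,4)='.' but target has 'O' -> reject
  (0,3)=O (3,0)=. (3,1)=O (3,2)=O -> step gives (0,4)='.' but target has 'O' -> reject
  (0,3)=O (3,0)=O (3,1)=. (3,2)=. -> step gives (0,4)='.' but target has 'O' -> reject
  (0,3)=O (3,0)=O (3,1)=. (3,2)=O -> step gives (0,4)='.' but target has 'O' -> reject
  (0,3)=O (3,0)=O (3,1)=O (3,2)=. -> step gives (0,4)='.' but target has 'O' -> reject
  (0,3)=O (3,0)=O (3,1)=O (3,2)=O -> step gives (0,4)='.' but target has 'O' -> reject
Unique solution: (0,3)=dead, (3,0)=live, (3,1)=live, (3,2)=dead.
Check: live-neighbor counts of every cell in the completed generation 0:
344533
443433
663234
544344
443343
Applying B3/S23 to generation 0 with these counts gives:
O...OO
..O.OO
..O.O.
...O..
..OO.O
which matches the target exactly.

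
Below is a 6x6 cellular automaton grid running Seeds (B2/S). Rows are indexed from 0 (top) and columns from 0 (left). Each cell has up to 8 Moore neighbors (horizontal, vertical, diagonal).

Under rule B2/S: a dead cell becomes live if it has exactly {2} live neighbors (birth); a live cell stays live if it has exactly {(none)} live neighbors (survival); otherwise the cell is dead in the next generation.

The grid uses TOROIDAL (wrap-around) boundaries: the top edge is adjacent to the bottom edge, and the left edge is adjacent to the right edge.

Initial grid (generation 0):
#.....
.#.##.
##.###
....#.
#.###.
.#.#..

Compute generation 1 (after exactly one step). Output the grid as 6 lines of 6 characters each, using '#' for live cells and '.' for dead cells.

Answer: .....#
......
......
......
......
......

Derivation:
Simulating step by step:
Generation 0 (given above): 16 live cells
Generation 1: 1 live cells
(generation 1 grid is the final answer)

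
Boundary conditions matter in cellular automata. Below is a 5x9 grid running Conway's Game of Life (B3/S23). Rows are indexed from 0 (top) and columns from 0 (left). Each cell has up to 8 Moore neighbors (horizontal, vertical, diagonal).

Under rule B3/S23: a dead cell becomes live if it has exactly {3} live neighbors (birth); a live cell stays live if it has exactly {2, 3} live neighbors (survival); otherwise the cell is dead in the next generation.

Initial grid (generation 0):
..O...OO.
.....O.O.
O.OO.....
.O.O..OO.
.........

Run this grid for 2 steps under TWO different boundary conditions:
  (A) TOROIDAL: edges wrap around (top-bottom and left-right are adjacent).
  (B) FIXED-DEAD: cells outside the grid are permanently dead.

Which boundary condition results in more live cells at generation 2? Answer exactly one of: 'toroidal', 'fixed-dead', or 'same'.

Answer: toroidal

Derivation:
Under TOROIDAL boundary, generation 2:
.O.O..OOO
.O..O....
....O..OO
OO..O....
..O......
Population = 14

Under FIXED-DEAD boundary, generation 2:
..O...OO.
.O..O..OO
O...O....
.O.OO....
.........
Population = 12

Comparison: toroidal=14, fixed-dead=12 -> toroidal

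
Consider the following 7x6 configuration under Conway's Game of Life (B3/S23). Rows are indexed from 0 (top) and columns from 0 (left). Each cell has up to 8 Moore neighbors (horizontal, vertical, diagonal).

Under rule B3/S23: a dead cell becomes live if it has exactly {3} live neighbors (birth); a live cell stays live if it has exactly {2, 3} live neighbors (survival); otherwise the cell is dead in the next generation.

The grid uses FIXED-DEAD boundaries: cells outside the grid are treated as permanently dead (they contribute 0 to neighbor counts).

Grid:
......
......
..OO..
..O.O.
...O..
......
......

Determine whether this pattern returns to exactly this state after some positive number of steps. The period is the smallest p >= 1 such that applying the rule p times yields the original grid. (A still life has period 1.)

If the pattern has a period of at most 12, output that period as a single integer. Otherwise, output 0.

Simulating and comparing each generation to the original:
Gen 0 (original, given above): 5 live cells
Gen 1: 5 live cells, MATCHES original -> period = 1

Answer: 1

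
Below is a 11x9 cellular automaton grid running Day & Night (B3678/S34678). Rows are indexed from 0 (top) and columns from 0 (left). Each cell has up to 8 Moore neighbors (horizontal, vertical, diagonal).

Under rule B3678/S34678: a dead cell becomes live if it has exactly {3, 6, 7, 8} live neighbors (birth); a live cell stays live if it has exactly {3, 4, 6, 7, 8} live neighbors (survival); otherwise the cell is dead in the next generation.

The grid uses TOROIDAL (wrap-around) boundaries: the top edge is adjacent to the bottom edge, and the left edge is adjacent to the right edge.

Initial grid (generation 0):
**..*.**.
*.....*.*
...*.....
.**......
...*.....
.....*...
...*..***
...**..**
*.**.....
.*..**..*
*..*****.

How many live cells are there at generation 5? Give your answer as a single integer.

Answer: 39

Derivation:
Simulating step by step:
Generation 0 (given above): 34 live cells
Generation 1: 44 live cells
**.***..*
**...*..*
***......
..**.....
..*......
....*.**.
.....****
*..**.***
****.*.*.
.*...*.**
*.**.*.*.
Generation 2: 42 live cells
*..*.*.*.
**.*....*
*.**....*
..**.....
.........
......***
*..*..**.
*..**.***
.***.**.*
..*...**.
..****.**
Generation 3: 43 live cells
*..**..**
.*.*...*.
*..**...*
.***.....
.......*.
......***
*...*..**
*..**..*.
.***.*.**
*..*.....
.********
Generation 4: 43 live cells
*.*......
...*...**
*.***....
*.***...*
..*...***
*.....*..
*..*.*..*
*..***.**
.***..*.*
*.*.*....
.**..***.
Generation 5: 39 live cells
..**.....
*..**...*
*.***..*.
*.****..*
.....*.**
**...**..
**...*...
...*.*.*.
.**.....*
**......*
*.*.....*
Population at generation 5: 39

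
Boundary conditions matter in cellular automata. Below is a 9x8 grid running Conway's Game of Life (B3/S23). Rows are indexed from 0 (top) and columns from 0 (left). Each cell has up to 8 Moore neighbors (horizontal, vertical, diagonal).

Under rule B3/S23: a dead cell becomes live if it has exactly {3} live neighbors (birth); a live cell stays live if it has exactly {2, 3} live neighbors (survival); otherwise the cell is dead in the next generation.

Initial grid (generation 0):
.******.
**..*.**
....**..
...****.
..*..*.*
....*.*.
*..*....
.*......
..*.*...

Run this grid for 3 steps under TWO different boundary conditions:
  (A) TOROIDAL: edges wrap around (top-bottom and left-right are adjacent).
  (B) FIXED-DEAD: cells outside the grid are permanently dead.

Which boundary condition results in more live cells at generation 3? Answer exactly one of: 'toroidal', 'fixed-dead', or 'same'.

Answer: toroidal

Derivation:
Under TOROIDAL boundary, generation 3:
..*....*
......*.
.*.....*
......**
.....*.*
.......*
...*...*
..***...
.***....
Population = 18

Under FIXED-DEAD boundary, generation 3:
.***..**
.***..**
........
........
......*.
........
....***.
........
........
Population = 14

Comparison: toroidal=18, fixed-dead=14 -> toroidal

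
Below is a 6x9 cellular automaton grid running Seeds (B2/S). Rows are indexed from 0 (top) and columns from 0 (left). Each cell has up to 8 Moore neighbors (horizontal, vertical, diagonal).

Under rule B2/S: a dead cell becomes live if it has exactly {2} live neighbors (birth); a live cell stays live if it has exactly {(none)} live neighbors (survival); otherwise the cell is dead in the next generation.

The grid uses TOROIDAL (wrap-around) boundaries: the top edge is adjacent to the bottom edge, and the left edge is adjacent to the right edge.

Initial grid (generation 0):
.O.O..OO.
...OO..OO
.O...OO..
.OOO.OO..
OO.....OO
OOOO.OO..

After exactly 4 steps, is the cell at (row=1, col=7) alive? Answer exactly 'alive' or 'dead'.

Answer: alive

Derivation:
Simulating step by step:
Generation 0 (given above): 26 live cells
Generation 1: 2 live cells
.........
.O.......
........O
.........
.........
.........
Generation 2: 2 live cells
.........
O........
O........
.........
.........
.........
Generation 3: 4 live cells
.........
.O......O
.O......O
.........
.........
.........
Generation 4: 6 live cells
O........
..O....O.
..O....O.
O........
.........
.........

Cell (1,7) at generation 4: 1 -> alive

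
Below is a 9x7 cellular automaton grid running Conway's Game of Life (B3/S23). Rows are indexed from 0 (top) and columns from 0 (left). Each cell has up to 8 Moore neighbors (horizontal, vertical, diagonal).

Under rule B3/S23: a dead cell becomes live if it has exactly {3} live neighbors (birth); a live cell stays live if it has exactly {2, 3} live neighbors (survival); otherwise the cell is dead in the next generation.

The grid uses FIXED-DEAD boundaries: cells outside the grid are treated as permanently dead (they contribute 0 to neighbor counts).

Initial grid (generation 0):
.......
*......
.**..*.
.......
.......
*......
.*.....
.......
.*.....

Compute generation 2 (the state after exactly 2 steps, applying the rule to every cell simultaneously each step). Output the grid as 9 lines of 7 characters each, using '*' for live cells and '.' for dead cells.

Answer: .......
.......
.......
.......
.......
.......
.......
.......
.......

Derivation:
Simulating step by step:
Generation 0 (given above): 7 live cells
Generation 1: 2 live cells
.......
.*.....
.*.....
.......
.......
.......
.......
.......
.......
Generation 2: 0 live cells
(generation 2 grid is the final answer)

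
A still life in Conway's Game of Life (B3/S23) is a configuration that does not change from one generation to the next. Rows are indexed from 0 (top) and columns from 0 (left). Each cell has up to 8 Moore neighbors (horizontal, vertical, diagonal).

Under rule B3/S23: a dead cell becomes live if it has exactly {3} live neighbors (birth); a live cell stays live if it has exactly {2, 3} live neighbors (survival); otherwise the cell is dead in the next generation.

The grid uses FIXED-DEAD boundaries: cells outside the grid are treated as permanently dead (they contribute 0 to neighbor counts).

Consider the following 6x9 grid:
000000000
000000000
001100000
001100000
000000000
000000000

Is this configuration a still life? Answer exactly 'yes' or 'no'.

Compute generation 1 and compare to generation 0 (given above):
Generation 1:
000000000
000000000
001100000
001100000
000000000
000000000
The grids are IDENTICAL -> still life.

Answer: yes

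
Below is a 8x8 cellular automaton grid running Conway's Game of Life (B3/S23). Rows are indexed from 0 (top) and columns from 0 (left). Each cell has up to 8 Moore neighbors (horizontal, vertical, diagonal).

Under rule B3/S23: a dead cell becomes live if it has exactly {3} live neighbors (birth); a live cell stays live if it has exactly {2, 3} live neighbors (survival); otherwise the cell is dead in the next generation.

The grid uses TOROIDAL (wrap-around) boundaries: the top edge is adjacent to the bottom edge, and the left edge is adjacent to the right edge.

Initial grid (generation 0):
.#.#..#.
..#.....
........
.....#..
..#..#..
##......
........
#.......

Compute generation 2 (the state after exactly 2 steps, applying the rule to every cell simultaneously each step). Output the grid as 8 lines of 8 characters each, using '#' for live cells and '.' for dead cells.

Answer: .##.....
.##.....
........
........
........
.##.....
##......
#.#.....

Derivation:
Simulating step by step:
Generation 0 (given above): 10 live cells
Generation 1: 7 live cells
.##.....
..#.....
........
........
.#......
.#......
##......
........
Generation 2: 10 live cells
(generation 2 grid is the final answer)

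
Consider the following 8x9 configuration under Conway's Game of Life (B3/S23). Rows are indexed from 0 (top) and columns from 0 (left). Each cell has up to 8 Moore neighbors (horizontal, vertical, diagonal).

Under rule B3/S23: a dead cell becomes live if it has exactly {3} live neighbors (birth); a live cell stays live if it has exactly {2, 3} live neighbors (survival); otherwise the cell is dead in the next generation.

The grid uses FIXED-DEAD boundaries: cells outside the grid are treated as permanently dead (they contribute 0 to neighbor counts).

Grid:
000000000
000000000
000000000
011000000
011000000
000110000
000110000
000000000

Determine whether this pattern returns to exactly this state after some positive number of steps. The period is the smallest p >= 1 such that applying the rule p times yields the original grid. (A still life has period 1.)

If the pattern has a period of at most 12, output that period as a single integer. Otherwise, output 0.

Simulating and comparing each generation to the original:
Gen 0 (original, given above): 8 live cells
Gen 1: 6 live cells, differs from original
Gen 2: 8 live cells, MATCHES original -> period = 2

Answer: 2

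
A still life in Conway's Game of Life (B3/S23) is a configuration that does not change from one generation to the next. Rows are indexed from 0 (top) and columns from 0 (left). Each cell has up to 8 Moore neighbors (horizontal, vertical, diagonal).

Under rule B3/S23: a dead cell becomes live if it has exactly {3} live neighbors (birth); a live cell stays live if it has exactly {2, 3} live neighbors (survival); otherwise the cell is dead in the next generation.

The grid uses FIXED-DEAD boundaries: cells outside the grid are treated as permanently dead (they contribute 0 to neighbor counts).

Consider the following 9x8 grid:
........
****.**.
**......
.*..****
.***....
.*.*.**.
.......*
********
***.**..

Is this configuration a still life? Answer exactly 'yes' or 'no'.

Compute generation 1 and compare to generation 0 (given above):
Generation 1:
.**.....
*.*.....
...*...*
...****.
**.*...*
.*.**.*.
*......*
*......*
*.......
Cell (0,1) differs: gen0=0 vs gen1=1 -> NOT a still life.

Answer: no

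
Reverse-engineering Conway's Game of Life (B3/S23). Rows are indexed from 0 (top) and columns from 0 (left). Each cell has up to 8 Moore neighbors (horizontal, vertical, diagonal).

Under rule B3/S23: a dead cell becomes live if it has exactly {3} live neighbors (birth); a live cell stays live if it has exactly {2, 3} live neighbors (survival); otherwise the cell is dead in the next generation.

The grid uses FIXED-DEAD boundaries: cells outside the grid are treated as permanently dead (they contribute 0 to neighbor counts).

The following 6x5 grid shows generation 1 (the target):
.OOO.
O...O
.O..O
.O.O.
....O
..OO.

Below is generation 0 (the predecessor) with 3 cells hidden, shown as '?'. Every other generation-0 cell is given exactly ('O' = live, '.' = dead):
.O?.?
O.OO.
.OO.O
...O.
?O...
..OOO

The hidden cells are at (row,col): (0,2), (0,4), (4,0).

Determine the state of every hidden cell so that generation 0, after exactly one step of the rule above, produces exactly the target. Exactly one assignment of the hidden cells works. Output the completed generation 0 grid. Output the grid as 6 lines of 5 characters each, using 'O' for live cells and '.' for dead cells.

Hidden generation-0 cells (in order): (0,2), (0,4), (4,0).
A hidden cell only influences target cells in its own 3x3 neighborhood. Try each of the 2^3 = 8 assignments, step the completed generation 0 forward once under B3/S23, and compare with the target:
  (0,2)=. (0,4)=. (4,0)=. -> step gives (0,3)='.' but target has 'O' -> reject
  (0,2)=. (0,4)=. (4,0)=O -> step gives (0,3)='.' but target has 'O' -> reject
  (0,2)=. (0,4)=O (4,0)=. -> step reproduces the target at every cell -> ACCEPT
  (0,2)=. (0,4)=O (4,0)=O -> step gives (3,0)='O' but target has '.' -> reject
  (0,2)=O (0,4)=. (4,0)=. -> step gives (1,4)='.' but target has 'O' -> reject
  (0,2)=O (0,4)=. (4,0)=O -> step gives (1,4)='.' but target has 'O' -> reject
  (0,2)=O (0,4)=O (4,0)=. -> step gives (0,3)='.' but target has 'O' -> reject
  (0,2)=O (0,4)=O (4,0)=O -> step gives (0,3)='.' but target has 'O' -> reject
Unique solution: (0,2)=dead, (0,4)=live, (4,0)=dead.
Check: live-neighbor counts of every cell in the completed generation 0:
22331
25443
23452
23422
11443
12221
Applying B3/S23 to generation 0 with these counts gives:
.OOO.
O...O
.O..O
.O.O.
....O
..OO.
which matches the target exactly.

Answer: .O..O
O.OO.
.OO.O
...O.
.O...
..OOO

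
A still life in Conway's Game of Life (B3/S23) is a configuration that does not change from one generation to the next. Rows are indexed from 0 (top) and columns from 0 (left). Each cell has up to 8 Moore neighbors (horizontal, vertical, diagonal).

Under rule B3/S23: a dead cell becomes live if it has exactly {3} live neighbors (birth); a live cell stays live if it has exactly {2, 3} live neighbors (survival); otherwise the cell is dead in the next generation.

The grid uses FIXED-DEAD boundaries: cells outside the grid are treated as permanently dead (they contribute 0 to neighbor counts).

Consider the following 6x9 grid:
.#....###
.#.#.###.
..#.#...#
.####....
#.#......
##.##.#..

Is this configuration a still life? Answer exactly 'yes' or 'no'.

Answer: no

Derivation:
Compute generation 1 and compare to generation 0 (given above):
Generation 1:
..#..#..#
.#.###...
......##.
....#....
#....#...
####.....
Cell (0,1) differs: gen0=1 vs gen1=0 -> NOT a still life.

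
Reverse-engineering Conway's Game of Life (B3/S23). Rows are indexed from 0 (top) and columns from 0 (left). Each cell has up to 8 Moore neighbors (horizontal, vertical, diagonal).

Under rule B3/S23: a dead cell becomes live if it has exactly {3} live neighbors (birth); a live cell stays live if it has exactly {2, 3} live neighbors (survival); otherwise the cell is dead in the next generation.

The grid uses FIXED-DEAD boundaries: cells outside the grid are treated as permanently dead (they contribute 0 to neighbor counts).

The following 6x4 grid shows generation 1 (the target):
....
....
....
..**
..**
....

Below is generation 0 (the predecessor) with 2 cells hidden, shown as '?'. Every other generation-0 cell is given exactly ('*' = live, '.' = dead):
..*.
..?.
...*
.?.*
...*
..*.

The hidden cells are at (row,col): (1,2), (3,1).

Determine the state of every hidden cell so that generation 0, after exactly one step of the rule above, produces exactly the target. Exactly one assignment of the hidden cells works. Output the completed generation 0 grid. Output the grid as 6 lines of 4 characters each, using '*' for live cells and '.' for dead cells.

Answer: ..*.
....
...*
...*
...*
..*.

Derivation:
Hidden generation-0 cells (in order): (1,2), (3,1).
A hidden cell only influences target cells in its own 3x3 neighborhood. Try each of the 2^2 = 4 assignments, step the completed generation 0 forward once under B3/S23, and compare with the target:
  (1,2)=. (3,1)=. -> step reproduces the target at every cell -> ACCEPT
  (1,2)=. (3,1)=* -> step gives (2,2)='*' but target has '.' -> reject
  (1,2)=* (3,1)=. -> step gives (1,2)='*' but target has '.' -> reject
  (1,2)=* (3,1)=* -> step gives (1,2)='*' but target has '.' -> reject
Unique solution: (1,2)=dead, (3,1)=dead.
Check: live-neighbor counts of every cell in the completed generation 0:
0101
0122
0021
0032
0132
0112
Applying B3/S23 to generation 0 with these counts gives:
....
....
....
..**
..**
....
which matches the target exactly.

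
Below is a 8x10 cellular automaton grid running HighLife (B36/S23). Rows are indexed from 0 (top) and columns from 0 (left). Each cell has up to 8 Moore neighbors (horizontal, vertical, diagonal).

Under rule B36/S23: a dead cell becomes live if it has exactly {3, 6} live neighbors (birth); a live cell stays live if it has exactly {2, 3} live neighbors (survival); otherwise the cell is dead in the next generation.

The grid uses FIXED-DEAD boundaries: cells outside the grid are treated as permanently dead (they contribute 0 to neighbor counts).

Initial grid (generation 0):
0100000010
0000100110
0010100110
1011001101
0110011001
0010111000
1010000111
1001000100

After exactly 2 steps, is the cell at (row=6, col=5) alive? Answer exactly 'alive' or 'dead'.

Simulating step by step:
Generation 0 (given above): 32 live cells
Generation 1: 22 live cells
0000000110
0001000001
0110110001
0000100001
0000000010
0010100001
0010110110
0100000100
Generation 2: 32 live cells
0000000010
0011100001
0010110011
0001110011
0001000011
0000110101
0110111110
0000001110

Cell (6,5) at generation 2: 1 -> alive

Answer: alive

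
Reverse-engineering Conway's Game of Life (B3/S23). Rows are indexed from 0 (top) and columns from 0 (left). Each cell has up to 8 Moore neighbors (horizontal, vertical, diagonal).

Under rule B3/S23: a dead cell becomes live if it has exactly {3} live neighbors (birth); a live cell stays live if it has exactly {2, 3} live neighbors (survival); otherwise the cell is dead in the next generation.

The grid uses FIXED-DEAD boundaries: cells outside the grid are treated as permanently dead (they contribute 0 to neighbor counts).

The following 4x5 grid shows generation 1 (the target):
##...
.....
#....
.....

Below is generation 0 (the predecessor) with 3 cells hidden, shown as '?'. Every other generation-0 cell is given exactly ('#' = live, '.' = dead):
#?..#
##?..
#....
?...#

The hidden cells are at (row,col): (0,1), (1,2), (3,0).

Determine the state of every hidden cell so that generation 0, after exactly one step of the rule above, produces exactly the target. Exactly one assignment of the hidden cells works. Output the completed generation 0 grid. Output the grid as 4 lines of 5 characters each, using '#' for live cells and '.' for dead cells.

Answer: ##..#
##...
#....
#...#

Derivation:
Hidden generation-0 cells (in order): (0,1), (1,2), (3,0).
A hidden cell only influences target cells in its own 3x3 neighborhood. Try each of the 2^3 = 8 assignments, step the completed generation 0 forward once under B3/S23, and compare with the target:
  (0,1)=. (1,2)=. (3,0)=. -> step gives (1,0)='#' but target has '.' -> reject
  (0,1)=. (1,2)=. (3,0)=# -> step gives (1,0)='#' but target has '.' -> reject
  (0,1)=. (1,2)=# (3,0)=. -> step gives (0,1)='.' but target has '#' -> reject
  (0,1)=. (1,2)=# (3,0)=# -> step gives (0,1)='.' but target has '#' -> reject
  (0,1)=# (1,2)=. (3,0)=. -> step gives (2,1)='#' but target has '.' -> reject
  (0,1)=# (1,2)=. (3,0)=# -> step reproduces the target at every cell -> ACCEPT
  (0,1)=# (1,2)=# (3,0)=. -> step gives (0,1)='.' but target has '#' -> reject
  (0,1)=# (1,2)=# (3,0)=# -> step gives (0,1)='.' but target has '#' -> reject
Unique solution: (0,1)=live, (1,2)=dead, (3,0)=live.
Check: live-neighbor counts of every cell in the completed generation 0:
33210
44211
34111
12010
Applying B3/S23 to generation 0 with these counts gives:
##...
.....
#....
.....
which matches the target exactly.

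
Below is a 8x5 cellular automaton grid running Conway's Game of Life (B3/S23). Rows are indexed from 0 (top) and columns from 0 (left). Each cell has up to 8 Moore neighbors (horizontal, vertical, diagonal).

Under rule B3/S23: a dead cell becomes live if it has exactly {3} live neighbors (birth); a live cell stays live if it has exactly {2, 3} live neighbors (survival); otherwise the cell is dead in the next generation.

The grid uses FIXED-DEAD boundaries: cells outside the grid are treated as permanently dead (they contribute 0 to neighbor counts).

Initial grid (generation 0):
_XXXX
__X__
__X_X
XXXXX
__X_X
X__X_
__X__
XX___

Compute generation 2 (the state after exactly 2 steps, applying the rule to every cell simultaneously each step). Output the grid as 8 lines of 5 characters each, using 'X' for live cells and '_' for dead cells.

Answer: __XX_
__X_X
___XX
___XX
_XX_X
X_XX_
X__X_
_X___

Derivation:
Simulating step by step:
Generation 0 (given above): 19 live cells
Generation 1: 14 live cells
_XXX_
____X
____X
____X
X___X
_XXX_
X_X__
_X___
Generation 2: 17 live cells
(generation 2 grid is the final answer)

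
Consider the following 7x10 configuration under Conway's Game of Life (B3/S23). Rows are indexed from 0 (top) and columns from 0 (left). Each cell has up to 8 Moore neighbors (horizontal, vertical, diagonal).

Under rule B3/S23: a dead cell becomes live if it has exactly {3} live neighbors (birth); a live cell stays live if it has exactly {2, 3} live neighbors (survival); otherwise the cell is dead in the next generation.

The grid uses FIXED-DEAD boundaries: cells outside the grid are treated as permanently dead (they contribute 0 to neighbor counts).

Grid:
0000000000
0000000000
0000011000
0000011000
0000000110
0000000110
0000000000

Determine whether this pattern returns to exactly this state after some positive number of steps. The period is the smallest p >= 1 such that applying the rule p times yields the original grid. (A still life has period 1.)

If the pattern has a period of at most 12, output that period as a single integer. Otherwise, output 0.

Simulating and comparing each generation to the original:
Gen 0 (original, given above): 8 live cells
Gen 1: 6 live cells, differs from original
Gen 2: 8 live cells, MATCHES original -> period = 2

Answer: 2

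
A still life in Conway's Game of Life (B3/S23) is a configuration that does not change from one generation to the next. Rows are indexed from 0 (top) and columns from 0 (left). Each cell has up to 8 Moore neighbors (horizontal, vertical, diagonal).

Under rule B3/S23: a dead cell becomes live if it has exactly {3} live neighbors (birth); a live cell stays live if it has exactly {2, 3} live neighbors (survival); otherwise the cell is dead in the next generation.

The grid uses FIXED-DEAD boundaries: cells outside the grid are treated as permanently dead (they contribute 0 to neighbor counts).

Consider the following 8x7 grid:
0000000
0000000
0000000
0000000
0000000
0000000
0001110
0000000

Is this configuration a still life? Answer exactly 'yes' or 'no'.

Compute generation 1 and compare to generation 0 (given above):
Generation 1:
0000000
0000000
0000000
0000000
0000000
0000100
0000100
0000100
Cell (5,4) differs: gen0=0 vs gen1=1 -> NOT a still life.

Answer: no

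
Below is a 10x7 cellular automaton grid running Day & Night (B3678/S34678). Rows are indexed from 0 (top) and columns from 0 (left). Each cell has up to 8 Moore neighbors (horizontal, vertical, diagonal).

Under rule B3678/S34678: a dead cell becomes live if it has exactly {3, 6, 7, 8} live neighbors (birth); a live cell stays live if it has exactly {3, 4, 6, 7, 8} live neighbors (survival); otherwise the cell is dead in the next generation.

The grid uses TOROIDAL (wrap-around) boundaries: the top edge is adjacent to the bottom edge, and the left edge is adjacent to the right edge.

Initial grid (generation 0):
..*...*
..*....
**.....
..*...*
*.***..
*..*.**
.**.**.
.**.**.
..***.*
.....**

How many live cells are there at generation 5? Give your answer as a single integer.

Simulating step by step:
Generation 0 (given above): 29 live cells
Generation 1: 31 live cells
.....*.
*......
.**....
..*....
*.***..
*...***
.**....
**.*..*
*******
*.*.***
Generation 2: 31 live cells
**..**.
.*.....
.*.....
..*....
...**..
*...***
*****..
****..*
**...**
*.*..**
Generation 3: 32 live cells
***..*.
.**....
..*....
...*...
...**.*
*..*.**
**..*.*
****...
**.****
**....*
Generation 4: 35 live cells
.**....
*.**...
.***...
..***..
*.***.*
.***...
*...*..
**.*..*
******.
**.*..*
Generation 5: 36 live cells
......*
.***...
.***...
*.****.
..****.
.**..**
*.....*
...*..*
*******
.***.**
Population at generation 5: 36

Answer: 36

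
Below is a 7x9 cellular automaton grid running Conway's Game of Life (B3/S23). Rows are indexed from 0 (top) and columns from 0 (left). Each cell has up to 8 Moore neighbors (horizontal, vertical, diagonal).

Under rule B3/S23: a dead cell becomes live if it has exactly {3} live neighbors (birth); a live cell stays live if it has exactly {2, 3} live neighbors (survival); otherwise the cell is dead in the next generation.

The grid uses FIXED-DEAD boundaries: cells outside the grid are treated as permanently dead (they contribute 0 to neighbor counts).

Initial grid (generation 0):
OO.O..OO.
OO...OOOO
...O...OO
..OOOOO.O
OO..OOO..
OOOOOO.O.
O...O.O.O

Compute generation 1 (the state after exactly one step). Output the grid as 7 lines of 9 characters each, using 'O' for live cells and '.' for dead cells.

Answer: OOO..O..O
OO..OO...
.O.O.....
.OO.....O
O........
..O....O.
O.O.O.OO.

Derivation:
Simulating step by step:
Generation 0 (given above): 36 live cells
Generation 1: 22 live cells
(generation 1 grid is the final answer)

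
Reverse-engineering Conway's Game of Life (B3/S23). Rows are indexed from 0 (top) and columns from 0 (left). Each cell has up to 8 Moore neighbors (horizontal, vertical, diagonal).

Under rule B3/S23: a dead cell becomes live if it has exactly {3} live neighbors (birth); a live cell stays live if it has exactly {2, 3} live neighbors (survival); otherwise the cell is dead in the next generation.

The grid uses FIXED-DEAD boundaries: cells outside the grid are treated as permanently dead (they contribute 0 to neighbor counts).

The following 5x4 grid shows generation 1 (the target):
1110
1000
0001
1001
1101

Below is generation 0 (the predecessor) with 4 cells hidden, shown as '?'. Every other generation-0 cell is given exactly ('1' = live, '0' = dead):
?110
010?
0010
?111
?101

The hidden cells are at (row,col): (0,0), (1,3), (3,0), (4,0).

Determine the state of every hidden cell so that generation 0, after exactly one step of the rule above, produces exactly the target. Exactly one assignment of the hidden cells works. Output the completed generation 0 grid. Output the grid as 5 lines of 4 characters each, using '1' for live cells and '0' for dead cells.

Answer: 1110
0100
0010
0111
1101

Derivation:
Hidden generation-0 cells (in order): (0,0), (1,3), (3,0), (4,0).
A hidden cell only influences target cells in its own 3x3 neighborhood. Try each of the 2^4 = 16 assignments, step the completed generation 0 forward once under B3/S23, and compare with the target:
  (0,0)=0 (1,3)=0 (3,0)=0 (4,0)=0 -> step gives (0,0)='0' but target has '1' -> reject
  (0,0)=0 (1,3)=0 (3,0)=0 (4,0)=1 -> step gives (0,0)='0' but target has '1' -> reject
  (0,0)=0 (1,3)=0 (3,0)=1 (4,0)=0 -> step gives (0,0)='0' but target has '1' -> reject
  (0,0)=0 (1,3)=0 (3,0)=1 (4,0)=1 -> step gives (0,0)='0' but target has '1' -> reject
  (0,0)=0 (1,3)=1 (3,0)=0 (4,0)=0 -> step gives (0,0)='0' but target has '1' -> reject
  (0,0)=0 (1,3)=1 (3,0)=0 (4,0)=1 -> step gives (0,0)='0' but target has '1' -> reject
  (0,0)=0 (1,3)=1 (3,0)=1 (4,0)=0 -> step gives (0,0)='0' but target has '1' -> reject
  (0,0)=0 (1,3)=1 (3,0)=1 (4,0)=1 -> step gives (0,0)='0' but target has '1' -> reject
  (0,0)=1 (1,3)=0 (3,0)=0 (4,0)=0 -> step gives (3,0)='0' but target has '1' -> reject
  (0,0)=1 (1,3)=0 (3,0)=0 (4,0)=1 -> step reproduces the target at every cell -> ACCEPT
  (0,0)=1 (1,3)=0 (3,0)=1 (4,0)=0 -> step gives (2,0)='1' but target has '0' -> reject
  (0,0)=1 (1,3)=0 (3,0)=1 (4,0)=1 -> step gives (2,0)='1' but target has '0' -> reject
  (0,0)=1 (1,3)=1 (3,0)=0 (4,0)=0 -> step gives (1,3)='1' but target has '0' -> reject
  (0,0)=1 (1,3)=1 (3,0)=0 (4,0)=1 -> step gives (1,3)='1' but target has '0' -> reject
  (0,0)=1 (1,3)=1 (3,0)=1 (4,0)=0 -> step gives (1,3)='1' but target has '0' -> reject
  (0,0)=1 (1,3)=1 (3,0)=1 (4,0)=1 -> step gives (1,3)='1' but target has '0' -> reject
Unique solution: (0,0)=live, (1,3)=dead, (3,0)=dead, (4,0)=live.
Check: live-neighbor counts of every cell in the completed generation 0:
2321
3442
2443
3453
2352
Applying B3/S23 to generation 0 with these counts gives:
1110
1000
0001
1001
1101
which matches the target exactly.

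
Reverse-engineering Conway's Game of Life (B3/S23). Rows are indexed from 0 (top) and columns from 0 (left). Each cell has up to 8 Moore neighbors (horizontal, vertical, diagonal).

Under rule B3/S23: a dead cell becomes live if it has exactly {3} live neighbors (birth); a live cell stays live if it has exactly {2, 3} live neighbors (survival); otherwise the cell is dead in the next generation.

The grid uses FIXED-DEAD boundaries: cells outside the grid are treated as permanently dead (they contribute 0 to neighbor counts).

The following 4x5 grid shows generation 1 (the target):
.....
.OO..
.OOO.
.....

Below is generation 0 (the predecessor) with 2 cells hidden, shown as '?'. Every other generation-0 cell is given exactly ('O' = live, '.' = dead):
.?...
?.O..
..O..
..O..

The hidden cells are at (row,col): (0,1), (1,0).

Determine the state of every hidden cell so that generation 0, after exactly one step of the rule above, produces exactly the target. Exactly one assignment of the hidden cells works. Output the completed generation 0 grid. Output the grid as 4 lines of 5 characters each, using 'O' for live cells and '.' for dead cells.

Answer: .O...
..O..
..O..
..O..

Derivation:
Hidden generation-0 cells (in order): (0,1), (1,0).
A hidden cell only influences target cells in its own 3x3 neighborhood. Try each of the 2^2 = 4 assignments, step the completed generation 0 forward once under B3/S23, and compare with the target:
  (0,1)=. (1,0)=. -> step gives (1,1)='.' but target has 'O' -> reject
  (0,1)=. (1,0)=O -> step gives (1,2)='.' but target has 'O' -> reject
  (0,1)=O (1,0)=. -> step reproduces the target at every cell -> ACCEPT
  (0,1)=O (1,0)=O -> step gives (0,1)='O' but target has '.' -> reject
Unique solution: (0,1)=live, (1,0)=dead.
Check: live-neighbor counts of every cell in the completed generation 0:
11210
13220
03230
02120
Applying B3/S23 to generation 0 with these counts gives:
.....
.OO..
.OOO.
.....
which matches the target exactly.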